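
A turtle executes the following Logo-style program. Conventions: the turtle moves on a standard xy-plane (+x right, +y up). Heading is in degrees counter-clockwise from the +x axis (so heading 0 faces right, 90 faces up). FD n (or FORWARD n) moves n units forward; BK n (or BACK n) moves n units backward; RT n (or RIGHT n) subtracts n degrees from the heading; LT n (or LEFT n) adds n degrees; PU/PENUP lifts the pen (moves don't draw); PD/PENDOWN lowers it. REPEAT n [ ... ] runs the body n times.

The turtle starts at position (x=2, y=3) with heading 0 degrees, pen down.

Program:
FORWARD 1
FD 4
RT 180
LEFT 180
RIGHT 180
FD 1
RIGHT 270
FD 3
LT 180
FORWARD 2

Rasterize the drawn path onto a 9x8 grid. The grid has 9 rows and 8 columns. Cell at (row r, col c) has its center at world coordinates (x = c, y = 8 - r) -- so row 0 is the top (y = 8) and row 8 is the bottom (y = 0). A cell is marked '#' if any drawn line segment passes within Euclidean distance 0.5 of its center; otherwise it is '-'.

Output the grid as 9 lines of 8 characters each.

Answer: --------
--------
--------
--------
--------
--######
------#-
------#-
------#-

Derivation:
Segment 0: (2,3) -> (3,3)
Segment 1: (3,3) -> (7,3)
Segment 2: (7,3) -> (6,3)
Segment 3: (6,3) -> (6,0)
Segment 4: (6,0) -> (6,2)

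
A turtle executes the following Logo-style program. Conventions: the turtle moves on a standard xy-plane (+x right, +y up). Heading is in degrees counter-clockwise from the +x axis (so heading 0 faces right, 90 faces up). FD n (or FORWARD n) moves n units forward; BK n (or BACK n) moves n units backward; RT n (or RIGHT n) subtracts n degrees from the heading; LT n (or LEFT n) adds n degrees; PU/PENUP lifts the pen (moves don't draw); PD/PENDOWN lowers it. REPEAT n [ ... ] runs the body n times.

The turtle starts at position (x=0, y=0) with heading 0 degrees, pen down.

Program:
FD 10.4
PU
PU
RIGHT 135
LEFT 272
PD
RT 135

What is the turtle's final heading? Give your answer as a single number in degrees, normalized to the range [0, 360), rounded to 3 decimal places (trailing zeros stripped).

Executing turtle program step by step:
Start: pos=(0,0), heading=0, pen down
FD 10.4: (0,0) -> (10.4,0) [heading=0, draw]
PU: pen up
PU: pen up
RT 135: heading 0 -> 225
LT 272: heading 225 -> 137
PD: pen down
RT 135: heading 137 -> 2
Final: pos=(10.4,0), heading=2, 1 segment(s) drawn

Answer: 2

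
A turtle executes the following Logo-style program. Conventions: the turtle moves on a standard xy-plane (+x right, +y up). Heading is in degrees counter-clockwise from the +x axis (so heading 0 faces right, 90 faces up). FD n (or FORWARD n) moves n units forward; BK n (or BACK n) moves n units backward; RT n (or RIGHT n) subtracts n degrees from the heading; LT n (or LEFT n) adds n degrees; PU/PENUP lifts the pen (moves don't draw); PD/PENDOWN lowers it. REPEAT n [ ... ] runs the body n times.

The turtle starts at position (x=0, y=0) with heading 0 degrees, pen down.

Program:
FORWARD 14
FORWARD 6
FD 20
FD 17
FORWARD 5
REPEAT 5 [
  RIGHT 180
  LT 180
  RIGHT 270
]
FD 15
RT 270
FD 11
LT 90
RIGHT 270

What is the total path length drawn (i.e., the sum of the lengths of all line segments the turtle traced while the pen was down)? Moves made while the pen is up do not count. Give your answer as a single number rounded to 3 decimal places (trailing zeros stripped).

Answer: 88

Derivation:
Executing turtle program step by step:
Start: pos=(0,0), heading=0, pen down
FD 14: (0,0) -> (14,0) [heading=0, draw]
FD 6: (14,0) -> (20,0) [heading=0, draw]
FD 20: (20,0) -> (40,0) [heading=0, draw]
FD 17: (40,0) -> (57,0) [heading=0, draw]
FD 5: (57,0) -> (62,0) [heading=0, draw]
REPEAT 5 [
  -- iteration 1/5 --
  RT 180: heading 0 -> 180
  LT 180: heading 180 -> 0
  RT 270: heading 0 -> 90
  -- iteration 2/5 --
  RT 180: heading 90 -> 270
  LT 180: heading 270 -> 90
  RT 270: heading 90 -> 180
  -- iteration 3/5 --
  RT 180: heading 180 -> 0
  LT 180: heading 0 -> 180
  RT 270: heading 180 -> 270
  -- iteration 4/5 --
  RT 180: heading 270 -> 90
  LT 180: heading 90 -> 270
  RT 270: heading 270 -> 0
  -- iteration 5/5 --
  RT 180: heading 0 -> 180
  LT 180: heading 180 -> 0
  RT 270: heading 0 -> 90
]
FD 15: (62,0) -> (62,15) [heading=90, draw]
RT 270: heading 90 -> 180
FD 11: (62,15) -> (51,15) [heading=180, draw]
LT 90: heading 180 -> 270
RT 270: heading 270 -> 0
Final: pos=(51,15), heading=0, 7 segment(s) drawn

Segment lengths:
  seg 1: (0,0) -> (14,0), length = 14
  seg 2: (14,0) -> (20,0), length = 6
  seg 3: (20,0) -> (40,0), length = 20
  seg 4: (40,0) -> (57,0), length = 17
  seg 5: (57,0) -> (62,0), length = 5
  seg 6: (62,0) -> (62,15), length = 15
  seg 7: (62,15) -> (51,15), length = 11
Total = 88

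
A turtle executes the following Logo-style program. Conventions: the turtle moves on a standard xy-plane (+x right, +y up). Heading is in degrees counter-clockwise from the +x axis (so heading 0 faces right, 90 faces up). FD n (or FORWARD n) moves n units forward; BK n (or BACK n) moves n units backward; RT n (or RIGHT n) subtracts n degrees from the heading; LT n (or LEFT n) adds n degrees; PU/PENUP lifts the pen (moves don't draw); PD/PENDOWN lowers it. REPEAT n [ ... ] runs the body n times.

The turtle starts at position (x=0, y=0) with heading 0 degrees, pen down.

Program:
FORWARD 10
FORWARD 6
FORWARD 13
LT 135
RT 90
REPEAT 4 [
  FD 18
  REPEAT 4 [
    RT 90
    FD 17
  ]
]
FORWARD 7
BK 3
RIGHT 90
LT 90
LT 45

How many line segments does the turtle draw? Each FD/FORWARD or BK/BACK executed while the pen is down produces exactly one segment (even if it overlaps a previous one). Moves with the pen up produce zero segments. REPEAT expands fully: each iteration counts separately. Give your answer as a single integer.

Answer: 25

Derivation:
Executing turtle program step by step:
Start: pos=(0,0), heading=0, pen down
FD 10: (0,0) -> (10,0) [heading=0, draw]
FD 6: (10,0) -> (16,0) [heading=0, draw]
FD 13: (16,0) -> (29,0) [heading=0, draw]
LT 135: heading 0 -> 135
RT 90: heading 135 -> 45
REPEAT 4 [
  -- iteration 1/4 --
  FD 18: (29,0) -> (41.728,12.728) [heading=45, draw]
  REPEAT 4 [
    -- iteration 1/4 --
    RT 90: heading 45 -> 315
    FD 17: (41.728,12.728) -> (53.749,0.707) [heading=315, draw]
    -- iteration 2/4 --
    RT 90: heading 315 -> 225
    FD 17: (53.749,0.707) -> (41.728,-11.314) [heading=225, draw]
    -- iteration 3/4 --
    RT 90: heading 225 -> 135
    FD 17: (41.728,-11.314) -> (29.707,0.707) [heading=135, draw]
    -- iteration 4/4 --
    RT 90: heading 135 -> 45
    FD 17: (29.707,0.707) -> (41.728,12.728) [heading=45, draw]
  ]
  -- iteration 2/4 --
  FD 18: (41.728,12.728) -> (54.456,25.456) [heading=45, draw]
  REPEAT 4 [
    -- iteration 1/4 --
    RT 90: heading 45 -> 315
    FD 17: (54.456,25.456) -> (66.477,13.435) [heading=315, draw]
    -- iteration 2/4 --
    RT 90: heading 315 -> 225
    FD 17: (66.477,13.435) -> (54.456,1.414) [heading=225, draw]
    -- iteration 3/4 --
    RT 90: heading 225 -> 135
    FD 17: (54.456,1.414) -> (42.435,13.435) [heading=135, draw]
    -- iteration 4/4 --
    RT 90: heading 135 -> 45
    FD 17: (42.435,13.435) -> (54.456,25.456) [heading=45, draw]
  ]
  -- iteration 3/4 --
  FD 18: (54.456,25.456) -> (67.184,38.184) [heading=45, draw]
  REPEAT 4 [
    -- iteration 1/4 --
    RT 90: heading 45 -> 315
    FD 17: (67.184,38.184) -> (79.205,26.163) [heading=315, draw]
    -- iteration 2/4 --
    RT 90: heading 315 -> 225
    FD 17: (79.205,26.163) -> (67.184,14.142) [heading=225, draw]
    -- iteration 3/4 --
    RT 90: heading 225 -> 135
    FD 17: (67.184,14.142) -> (55.163,26.163) [heading=135, draw]
    -- iteration 4/4 --
    RT 90: heading 135 -> 45
    FD 17: (55.163,26.163) -> (67.184,38.184) [heading=45, draw]
  ]
  -- iteration 4/4 --
  FD 18: (67.184,38.184) -> (79.912,50.912) [heading=45, draw]
  REPEAT 4 [
    -- iteration 1/4 --
    RT 90: heading 45 -> 315
    FD 17: (79.912,50.912) -> (91.933,38.891) [heading=315, draw]
    -- iteration 2/4 --
    RT 90: heading 315 -> 225
    FD 17: (91.933,38.891) -> (79.912,26.87) [heading=225, draw]
    -- iteration 3/4 --
    RT 90: heading 225 -> 135
    FD 17: (79.912,26.87) -> (67.891,38.891) [heading=135, draw]
    -- iteration 4/4 --
    RT 90: heading 135 -> 45
    FD 17: (67.891,38.891) -> (79.912,50.912) [heading=45, draw]
  ]
]
FD 7: (79.912,50.912) -> (84.861,55.861) [heading=45, draw]
BK 3: (84.861,55.861) -> (82.74,53.74) [heading=45, draw]
RT 90: heading 45 -> 315
LT 90: heading 315 -> 45
LT 45: heading 45 -> 90
Final: pos=(82.74,53.74), heading=90, 25 segment(s) drawn
Segments drawn: 25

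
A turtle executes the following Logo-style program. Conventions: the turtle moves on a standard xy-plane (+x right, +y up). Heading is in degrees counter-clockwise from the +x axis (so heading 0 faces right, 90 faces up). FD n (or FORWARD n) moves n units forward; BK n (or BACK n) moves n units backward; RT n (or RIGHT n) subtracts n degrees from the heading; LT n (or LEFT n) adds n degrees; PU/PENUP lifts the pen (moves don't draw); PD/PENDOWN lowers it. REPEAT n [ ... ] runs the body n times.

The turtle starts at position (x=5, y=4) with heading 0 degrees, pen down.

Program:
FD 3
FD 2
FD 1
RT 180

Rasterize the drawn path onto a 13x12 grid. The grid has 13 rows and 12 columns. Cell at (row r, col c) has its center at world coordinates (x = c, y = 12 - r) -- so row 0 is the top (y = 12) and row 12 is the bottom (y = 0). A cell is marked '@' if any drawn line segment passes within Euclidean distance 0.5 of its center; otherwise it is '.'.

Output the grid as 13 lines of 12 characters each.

Answer: ............
............
............
............
............
............
............
............
.....@@@@@@@
............
............
............
............

Derivation:
Segment 0: (5,4) -> (8,4)
Segment 1: (8,4) -> (10,4)
Segment 2: (10,4) -> (11,4)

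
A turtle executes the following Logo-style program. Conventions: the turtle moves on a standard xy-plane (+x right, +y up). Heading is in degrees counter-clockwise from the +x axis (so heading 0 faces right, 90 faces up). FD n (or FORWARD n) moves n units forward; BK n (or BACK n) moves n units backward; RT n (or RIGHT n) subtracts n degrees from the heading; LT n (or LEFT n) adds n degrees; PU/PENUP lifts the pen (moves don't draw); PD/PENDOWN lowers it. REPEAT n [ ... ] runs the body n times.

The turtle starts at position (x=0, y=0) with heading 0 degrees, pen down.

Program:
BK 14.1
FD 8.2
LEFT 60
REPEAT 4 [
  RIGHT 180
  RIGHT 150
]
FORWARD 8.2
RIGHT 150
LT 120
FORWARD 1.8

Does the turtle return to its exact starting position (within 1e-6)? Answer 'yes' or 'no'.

Executing turtle program step by step:
Start: pos=(0,0), heading=0, pen down
BK 14.1: (0,0) -> (-14.1,0) [heading=0, draw]
FD 8.2: (-14.1,0) -> (-5.9,0) [heading=0, draw]
LT 60: heading 0 -> 60
REPEAT 4 [
  -- iteration 1/4 --
  RT 180: heading 60 -> 240
  RT 150: heading 240 -> 90
  -- iteration 2/4 --
  RT 180: heading 90 -> 270
  RT 150: heading 270 -> 120
  -- iteration 3/4 --
  RT 180: heading 120 -> 300
  RT 150: heading 300 -> 150
  -- iteration 4/4 --
  RT 180: heading 150 -> 330
  RT 150: heading 330 -> 180
]
FD 8.2: (-5.9,0) -> (-14.1,0) [heading=180, draw]
RT 150: heading 180 -> 30
LT 120: heading 30 -> 150
FD 1.8: (-14.1,0) -> (-15.659,0.9) [heading=150, draw]
Final: pos=(-15.659,0.9), heading=150, 4 segment(s) drawn

Start position: (0, 0)
Final position: (-15.659, 0.9)
Distance = 15.685; >= 1e-6 -> NOT closed

Answer: no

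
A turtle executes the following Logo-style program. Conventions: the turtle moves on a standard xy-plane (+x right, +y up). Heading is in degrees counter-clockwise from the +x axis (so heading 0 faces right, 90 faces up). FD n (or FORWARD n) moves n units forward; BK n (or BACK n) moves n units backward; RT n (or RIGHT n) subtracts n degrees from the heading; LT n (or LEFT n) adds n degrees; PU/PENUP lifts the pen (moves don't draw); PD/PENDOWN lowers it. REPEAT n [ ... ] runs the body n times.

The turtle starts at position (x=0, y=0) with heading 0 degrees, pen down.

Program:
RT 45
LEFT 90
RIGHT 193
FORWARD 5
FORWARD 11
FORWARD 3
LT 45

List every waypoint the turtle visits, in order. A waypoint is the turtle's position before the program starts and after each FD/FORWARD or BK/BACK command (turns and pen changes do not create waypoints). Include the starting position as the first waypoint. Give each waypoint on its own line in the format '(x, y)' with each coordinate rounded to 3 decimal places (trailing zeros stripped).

Answer: (0, 0)
(-4.24, -2.65)
(-13.569, -8.479)
(-16.113, -10.068)

Derivation:
Executing turtle program step by step:
Start: pos=(0,0), heading=0, pen down
RT 45: heading 0 -> 315
LT 90: heading 315 -> 45
RT 193: heading 45 -> 212
FD 5: (0,0) -> (-4.24,-2.65) [heading=212, draw]
FD 11: (-4.24,-2.65) -> (-13.569,-8.479) [heading=212, draw]
FD 3: (-13.569,-8.479) -> (-16.113,-10.068) [heading=212, draw]
LT 45: heading 212 -> 257
Final: pos=(-16.113,-10.068), heading=257, 3 segment(s) drawn
Waypoints (4 total):
(0, 0)
(-4.24, -2.65)
(-13.569, -8.479)
(-16.113, -10.068)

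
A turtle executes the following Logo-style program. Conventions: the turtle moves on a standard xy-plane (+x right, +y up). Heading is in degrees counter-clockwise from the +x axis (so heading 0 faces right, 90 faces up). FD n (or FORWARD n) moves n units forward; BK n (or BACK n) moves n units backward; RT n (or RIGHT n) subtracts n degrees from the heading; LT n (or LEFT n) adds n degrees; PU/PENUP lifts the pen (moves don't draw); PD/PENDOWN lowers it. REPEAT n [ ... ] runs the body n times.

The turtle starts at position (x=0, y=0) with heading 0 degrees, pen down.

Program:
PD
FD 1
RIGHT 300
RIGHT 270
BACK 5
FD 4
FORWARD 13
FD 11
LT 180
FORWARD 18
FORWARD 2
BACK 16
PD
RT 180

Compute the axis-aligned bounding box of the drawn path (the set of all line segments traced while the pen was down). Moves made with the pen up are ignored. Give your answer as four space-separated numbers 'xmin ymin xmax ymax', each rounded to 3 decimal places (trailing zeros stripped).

Executing turtle program step by step:
Start: pos=(0,0), heading=0, pen down
PD: pen down
FD 1: (0,0) -> (1,0) [heading=0, draw]
RT 300: heading 0 -> 60
RT 270: heading 60 -> 150
BK 5: (1,0) -> (5.33,-2.5) [heading=150, draw]
FD 4: (5.33,-2.5) -> (1.866,-0.5) [heading=150, draw]
FD 13: (1.866,-0.5) -> (-9.392,6) [heading=150, draw]
FD 11: (-9.392,6) -> (-18.919,11.5) [heading=150, draw]
LT 180: heading 150 -> 330
FD 18: (-18.919,11.5) -> (-3.33,2.5) [heading=330, draw]
FD 2: (-3.33,2.5) -> (-1.598,1.5) [heading=330, draw]
BK 16: (-1.598,1.5) -> (-15.454,9.5) [heading=330, draw]
PD: pen down
RT 180: heading 330 -> 150
Final: pos=(-15.454,9.5), heading=150, 8 segment(s) drawn

Segment endpoints: x in {-18.919, -15.454, -9.392, -3.33, -1.598, 0, 1, 1.866, 5.33}, y in {-2.5, -0.5, 0, 1.5, 2.5, 6, 9.5, 11.5}
xmin=-18.919, ymin=-2.5, xmax=5.33, ymax=11.5

Answer: -18.919 -2.5 5.33 11.5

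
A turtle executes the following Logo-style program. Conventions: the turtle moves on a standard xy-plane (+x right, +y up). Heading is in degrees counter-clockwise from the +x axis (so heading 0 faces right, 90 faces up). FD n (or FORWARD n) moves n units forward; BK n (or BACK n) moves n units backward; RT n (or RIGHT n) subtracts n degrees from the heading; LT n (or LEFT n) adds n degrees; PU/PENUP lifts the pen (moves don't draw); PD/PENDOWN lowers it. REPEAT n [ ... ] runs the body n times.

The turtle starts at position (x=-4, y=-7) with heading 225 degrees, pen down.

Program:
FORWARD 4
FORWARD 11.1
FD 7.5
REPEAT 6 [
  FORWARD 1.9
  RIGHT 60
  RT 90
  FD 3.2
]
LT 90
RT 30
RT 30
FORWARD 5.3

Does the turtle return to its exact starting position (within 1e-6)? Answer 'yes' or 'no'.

Executing turtle program step by step:
Start: pos=(-4,-7), heading=225, pen down
FD 4: (-4,-7) -> (-6.828,-9.828) [heading=225, draw]
FD 11.1: (-6.828,-9.828) -> (-14.677,-17.677) [heading=225, draw]
FD 7.5: (-14.677,-17.677) -> (-19.981,-22.981) [heading=225, draw]
REPEAT 6 [
  -- iteration 1/6 --
  FD 1.9: (-19.981,-22.981) -> (-21.324,-24.324) [heading=225, draw]
  RT 60: heading 225 -> 165
  RT 90: heading 165 -> 75
  FD 3.2: (-21.324,-24.324) -> (-20.496,-21.233) [heading=75, draw]
  -- iteration 2/6 --
  FD 1.9: (-20.496,-21.233) -> (-20.004,-19.398) [heading=75, draw]
  RT 60: heading 75 -> 15
  RT 90: heading 15 -> 285
  FD 3.2: (-20.004,-19.398) -> (-19.176,-22.489) [heading=285, draw]
  -- iteration 3/6 --
  FD 1.9: (-19.176,-22.489) -> (-18.684,-24.324) [heading=285, draw]
  RT 60: heading 285 -> 225
  RT 90: heading 225 -> 135
  FD 3.2: (-18.684,-24.324) -> (-20.947,-22.061) [heading=135, draw]
  -- iteration 4/6 --
  FD 1.9: (-20.947,-22.061) -> (-22.29,-20.718) [heading=135, draw]
  RT 60: heading 135 -> 75
  RT 90: heading 75 -> 345
  FD 3.2: (-22.29,-20.718) -> (-19.199,-21.546) [heading=345, draw]
  -- iteration 5/6 --
  FD 1.9: (-19.199,-21.546) -> (-17.364,-22.038) [heading=345, draw]
  RT 60: heading 345 -> 285
  RT 90: heading 285 -> 195
  FD 3.2: (-17.364,-22.038) -> (-20.455,-22.866) [heading=195, draw]
  -- iteration 6/6 --
  FD 1.9: (-20.455,-22.866) -> (-22.29,-23.358) [heading=195, draw]
  RT 60: heading 195 -> 135
  RT 90: heading 135 -> 45
  FD 3.2: (-22.29,-23.358) -> (-20.028,-21.095) [heading=45, draw]
]
LT 90: heading 45 -> 135
RT 30: heading 135 -> 105
RT 30: heading 105 -> 75
FD 5.3: (-20.028,-21.095) -> (-18.656,-15.976) [heading=75, draw]
Final: pos=(-18.656,-15.976), heading=75, 16 segment(s) drawn

Start position: (-4, -7)
Final position: (-18.656, -15.976)
Distance = 17.186; >= 1e-6 -> NOT closed

Answer: no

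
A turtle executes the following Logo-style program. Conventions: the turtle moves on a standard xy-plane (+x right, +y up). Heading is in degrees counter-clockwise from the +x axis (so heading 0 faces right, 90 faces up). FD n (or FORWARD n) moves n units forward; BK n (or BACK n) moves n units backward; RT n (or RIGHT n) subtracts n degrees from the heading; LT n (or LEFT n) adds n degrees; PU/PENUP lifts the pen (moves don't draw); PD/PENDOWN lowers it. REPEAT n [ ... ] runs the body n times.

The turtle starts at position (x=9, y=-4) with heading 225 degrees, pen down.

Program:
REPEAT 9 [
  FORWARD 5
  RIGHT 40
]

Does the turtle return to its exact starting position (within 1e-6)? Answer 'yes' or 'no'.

Executing turtle program step by step:
Start: pos=(9,-4), heading=225, pen down
REPEAT 9 [
  -- iteration 1/9 --
  FD 5: (9,-4) -> (5.464,-7.536) [heading=225, draw]
  RT 40: heading 225 -> 185
  -- iteration 2/9 --
  FD 5: (5.464,-7.536) -> (0.483,-7.971) [heading=185, draw]
  RT 40: heading 185 -> 145
  -- iteration 3/9 --
  FD 5: (0.483,-7.971) -> (-3.612,-5.103) [heading=145, draw]
  RT 40: heading 145 -> 105
  -- iteration 4/9 --
  FD 5: (-3.612,-5.103) -> (-4.906,-0.274) [heading=105, draw]
  RT 40: heading 105 -> 65
  -- iteration 5/9 --
  FD 5: (-4.906,-0.274) -> (-2.793,4.258) [heading=65, draw]
  RT 40: heading 65 -> 25
  -- iteration 6/9 --
  FD 5: (-2.793,4.258) -> (1.738,6.371) [heading=25, draw]
  RT 40: heading 25 -> 345
  -- iteration 7/9 --
  FD 5: (1.738,6.371) -> (6.568,5.077) [heading=345, draw]
  RT 40: heading 345 -> 305
  -- iteration 8/9 --
  FD 5: (6.568,5.077) -> (9.436,0.981) [heading=305, draw]
  RT 40: heading 305 -> 265
  -- iteration 9/9 --
  FD 5: (9.436,0.981) -> (9,-4) [heading=265, draw]
  RT 40: heading 265 -> 225
]
Final: pos=(9,-4), heading=225, 9 segment(s) drawn

Start position: (9, -4)
Final position: (9, -4)
Distance = 0; < 1e-6 -> CLOSED

Answer: yes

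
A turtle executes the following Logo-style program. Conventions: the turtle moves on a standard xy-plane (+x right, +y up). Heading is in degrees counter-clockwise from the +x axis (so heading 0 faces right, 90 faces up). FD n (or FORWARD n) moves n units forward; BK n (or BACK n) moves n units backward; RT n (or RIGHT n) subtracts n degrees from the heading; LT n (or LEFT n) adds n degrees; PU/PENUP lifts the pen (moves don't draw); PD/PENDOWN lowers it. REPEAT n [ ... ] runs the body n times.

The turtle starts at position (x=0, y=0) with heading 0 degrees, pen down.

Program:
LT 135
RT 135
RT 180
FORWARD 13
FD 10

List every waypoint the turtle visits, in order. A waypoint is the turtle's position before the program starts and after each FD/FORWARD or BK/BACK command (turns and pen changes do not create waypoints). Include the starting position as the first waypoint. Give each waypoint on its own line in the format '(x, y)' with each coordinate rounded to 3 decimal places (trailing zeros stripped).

Executing turtle program step by step:
Start: pos=(0,0), heading=0, pen down
LT 135: heading 0 -> 135
RT 135: heading 135 -> 0
RT 180: heading 0 -> 180
FD 13: (0,0) -> (-13,0) [heading=180, draw]
FD 10: (-13,0) -> (-23,0) [heading=180, draw]
Final: pos=(-23,0), heading=180, 2 segment(s) drawn
Waypoints (3 total):
(0, 0)
(-13, 0)
(-23, 0)

Answer: (0, 0)
(-13, 0)
(-23, 0)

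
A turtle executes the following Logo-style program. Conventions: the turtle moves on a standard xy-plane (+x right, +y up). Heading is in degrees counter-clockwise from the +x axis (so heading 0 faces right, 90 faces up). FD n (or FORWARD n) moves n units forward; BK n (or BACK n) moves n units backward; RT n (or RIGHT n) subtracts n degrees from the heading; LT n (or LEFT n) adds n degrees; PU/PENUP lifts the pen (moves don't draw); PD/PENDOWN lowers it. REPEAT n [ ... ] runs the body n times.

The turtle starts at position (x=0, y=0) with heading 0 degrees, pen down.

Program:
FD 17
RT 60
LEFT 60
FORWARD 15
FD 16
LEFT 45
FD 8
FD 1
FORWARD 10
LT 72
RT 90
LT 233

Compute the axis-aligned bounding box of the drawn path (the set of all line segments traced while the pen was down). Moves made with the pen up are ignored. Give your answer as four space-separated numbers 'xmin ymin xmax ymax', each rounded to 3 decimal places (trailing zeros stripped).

Executing turtle program step by step:
Start: pos=(0,0), heading=0, pen down
FD 17: (0,0) -> (17,0) [heading=0, draw]
RT 60: heading 0 -> 300
LT 60: heading 300 -> 0
FD 15: (17,0) -> (32,0) [heading=0, draw]
FD 16: (32,0) -> (48,0) [heading=0, draw]
LT 45: heading 0 -> 45
FD 8: (48,0) -> (53.657,5.657) [heading=45, draw]
FD 1: (53.657,5.657) -> (54.364,6.364) [heading=45, draw]
FD 10: (54.364,6.364) -> (61.435,13.435) [heading=45, draw]
LT 72: heading 45 -> 117
RT 90: heading 117 -> 27
LT 233: heading 27 -> 260
Final: pos=(61.435,13.435), heading=260, 6 segment(s) drawn

Segment endpoints: x in {0, 17, 32, 48, 53.657, 54.364, 61.435}, y in {0, 5.657, 6.364, 13.435}
xmin=0, ymin=0, xmax=61.435, ymax=13.435

Answer: 0 0 61.435 13.435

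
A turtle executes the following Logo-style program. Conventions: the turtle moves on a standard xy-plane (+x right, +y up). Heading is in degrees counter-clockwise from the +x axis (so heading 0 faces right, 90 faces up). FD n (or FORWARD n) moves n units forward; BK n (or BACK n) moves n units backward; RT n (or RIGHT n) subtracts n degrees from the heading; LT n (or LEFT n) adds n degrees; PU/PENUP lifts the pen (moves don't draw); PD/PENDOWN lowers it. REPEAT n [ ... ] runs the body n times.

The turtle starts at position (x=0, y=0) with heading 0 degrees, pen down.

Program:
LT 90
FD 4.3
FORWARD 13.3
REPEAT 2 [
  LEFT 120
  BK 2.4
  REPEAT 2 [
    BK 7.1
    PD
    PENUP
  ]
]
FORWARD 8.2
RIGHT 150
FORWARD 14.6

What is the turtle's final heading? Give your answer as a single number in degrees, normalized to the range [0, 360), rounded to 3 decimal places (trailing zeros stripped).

Executing turtle program step by step:
Start: pos=(0,0), heading=0, pen down
LT 90: heading 0 -> 90
FD 4.3: (0,0) -> (0,4.3) [heading=90, draw]
FD 13.3: (0,4.3) -> (0,17.6) [heading=90, draw]
REPEAT 2 [
  -- iteration 1/2 --
  LT 120: heading 90 -> 210
  BK 2.4: (0,17.6) -> (2.078,18.8) [heading=210, draw]
  REPEAT 2 [
    -- iteration 1/2 --
    BK 7.1: (2.078,18.8) -> (8.227,22.35) [heading=210, draw]
    PD: pen down
    PU: pen up
    -- iteration 2/2 --
    BK 7.1: (8.227,22.35) -> (14.376,25.9) [heading=210, move]
    PD: pen down
    PU: pen up
  ]
  -- iteration 2/2 --
  LT 120: heading 210 -> 330
  BK 2.4: (14.376,25.9) -> (12.298,27.1) [heading=330, move]
  REPEAT 2 [
    -- iteration 1/2 --
    BK 7.1: (12.298,27.1) -> (6.149,30.65) [heading=330, move]
    PD: pen down
    PU: pen up
    -- iteration 2/2 --
    BK 7.1: (6.149,30.65) -> (0,34.2) [heading=330, move]
    PD: pen down
    PU: pen up
  ]
]
FD 8.2: (0,34.2) -> (7.101,30.1) [heading=330, move]
RT 150: heading 330 -> 180
FD 14.6: (7.101,30.1) -> (-7.499,30.1) [heading=180, move]
Final: pos=(-7.499,30.1), heading=180, 4 segment(s) drawn

Answer: 180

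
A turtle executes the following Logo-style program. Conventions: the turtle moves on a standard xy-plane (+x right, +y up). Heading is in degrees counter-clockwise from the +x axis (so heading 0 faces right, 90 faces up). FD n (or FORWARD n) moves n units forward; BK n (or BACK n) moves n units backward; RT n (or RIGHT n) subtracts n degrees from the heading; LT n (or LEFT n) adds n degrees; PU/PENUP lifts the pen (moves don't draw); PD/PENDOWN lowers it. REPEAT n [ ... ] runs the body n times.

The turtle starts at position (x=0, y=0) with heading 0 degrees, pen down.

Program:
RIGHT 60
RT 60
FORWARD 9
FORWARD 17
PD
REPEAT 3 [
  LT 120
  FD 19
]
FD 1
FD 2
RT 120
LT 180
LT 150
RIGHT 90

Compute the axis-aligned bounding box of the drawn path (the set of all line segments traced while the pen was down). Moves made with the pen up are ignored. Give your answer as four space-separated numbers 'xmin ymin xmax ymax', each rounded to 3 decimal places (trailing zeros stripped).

Answer: -14.5 -25.115 6 0

Derivation:
Executing turtle program step by step:
Start: pos=(0,0), heading=0, pen down
RT 60: heading 0 -> 300
RT 60: heading 300 -> 240
FD 9: (0,0) -> (-4.5,-7.794) [heading=240, draw]
FD 17: (-4.5,-7.794) -> (-13,-22.517) [heading=240, draw]
PD: pen down
REPEAT 3 [
  -- iteration 1/3 --
  LT 120: heading 240 -> 0
  FD 19: (-13,-22.517) -> (6,-22.517) [heading=0, draw]
  -- iteration 2/3 --
  LT 120: heading 0 -> 120
  FD 19: (6,-22.517) -> (-3.5,-6.062) [heading=120, draw]
  -- iteration 3/3 --
  LT 120: heading 120 -> 240
  FD 19: (-3.5,-6.062) -> (-13,-22.517) [heading=240, draw]
]
FD 1: (-13,-22.517) -> (-13.5,-23.383) [heading=240, draw]
FD 2: (-13.5,-23.383) -> (-14.5,-25.115) [heading=240, draw]
RT 120: heading 240 -> 120
LT 180: heading 120 -> 300
LT 150: heading 300 -> 90
RT 90: heading 90 -> 0
Final: pos=(-14.5,-25.115), heading=0, 7 segment(s) drawn

Segment endpoints: x in {-14.5, -13.5, -13, -13, -4.5, -3.5, 0, 6}, y in {-25.115, -23.383, -22.517, -22.517, -7.794, -6.062, 0}
xmin=-14.5, ymin=-25.115, xmax=6, ymax=0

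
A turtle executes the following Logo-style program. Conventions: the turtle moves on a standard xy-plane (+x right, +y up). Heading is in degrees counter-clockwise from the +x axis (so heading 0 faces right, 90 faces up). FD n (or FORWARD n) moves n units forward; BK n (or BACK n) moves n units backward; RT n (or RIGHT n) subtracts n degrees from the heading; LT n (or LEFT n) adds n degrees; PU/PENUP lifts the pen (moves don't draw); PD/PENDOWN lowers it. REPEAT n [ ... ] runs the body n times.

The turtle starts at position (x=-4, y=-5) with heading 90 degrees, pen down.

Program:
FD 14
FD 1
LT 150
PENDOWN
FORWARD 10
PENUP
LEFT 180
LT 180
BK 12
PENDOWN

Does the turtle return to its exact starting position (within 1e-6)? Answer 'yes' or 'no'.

Executing turtle program step by step:
Start: pos=(-4,-5), heading=90, pen down
FD 14: (-4,-5) -> (-4,9) [heading=90, draw]
FD 1: (-4,9) -> (-4,10) [heading=90, draw]
LT 150: heading 90 -> 240
PD: pen down
FD 10: (-4,10) -> (-9,1.34) [heading=240, draw]
PU: pen up
LT 180: heading 240 -> 60
LT 180: heading 60 -> 240
BK 12: (-9,1.34) -> (-3,11.732) [heading=240, move]
PD: pen down
Final: pos=(-3,11.732), heading=240, 3 segment(s) drawn

Start position: (-4, -5)
Final position: (-3, 11.732)
Distance = 16.762; >= 1e-6 -> NOT closed

Answer: no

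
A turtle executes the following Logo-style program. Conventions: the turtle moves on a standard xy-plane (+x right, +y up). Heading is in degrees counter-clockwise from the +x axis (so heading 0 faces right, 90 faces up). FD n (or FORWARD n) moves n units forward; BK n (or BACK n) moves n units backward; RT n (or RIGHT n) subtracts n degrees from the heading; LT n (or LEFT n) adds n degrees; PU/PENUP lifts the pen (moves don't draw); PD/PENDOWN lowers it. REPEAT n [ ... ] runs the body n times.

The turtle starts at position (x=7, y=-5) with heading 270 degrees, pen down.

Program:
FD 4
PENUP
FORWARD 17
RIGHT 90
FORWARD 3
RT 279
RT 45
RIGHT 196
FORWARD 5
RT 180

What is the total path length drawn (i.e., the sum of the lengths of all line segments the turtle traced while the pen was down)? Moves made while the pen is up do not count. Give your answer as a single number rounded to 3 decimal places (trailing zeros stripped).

Executing turtle program step by step:
Start: pos=(7,-5), heading=270, pen down
FD 4: (7,-5) -> (7,-9) [heading=270, draw]
PU: pen up
FD 17: (7,-9) -> (7,-26) [heading=270, move]
RT 90: heading 270 -> 180
FD 3: (7,-26) -> (4,-26) [heading=180, move]
RT 279: heading 180 -> 261
RT 45: heading 261 -> 216
RT 196: heading 216 -> 20
FD 5: (4,-26) -> (8.698,-24.29) [heading=20, move]
RT 180: heading 20 -> 200
Final: pos=(8.698,-24.29), heading=200, 1 segment(s) drawn

Segment lengths:
  seg 1: (7,-5) -> (7,-9), length = 4
Total = 4

Answer: 4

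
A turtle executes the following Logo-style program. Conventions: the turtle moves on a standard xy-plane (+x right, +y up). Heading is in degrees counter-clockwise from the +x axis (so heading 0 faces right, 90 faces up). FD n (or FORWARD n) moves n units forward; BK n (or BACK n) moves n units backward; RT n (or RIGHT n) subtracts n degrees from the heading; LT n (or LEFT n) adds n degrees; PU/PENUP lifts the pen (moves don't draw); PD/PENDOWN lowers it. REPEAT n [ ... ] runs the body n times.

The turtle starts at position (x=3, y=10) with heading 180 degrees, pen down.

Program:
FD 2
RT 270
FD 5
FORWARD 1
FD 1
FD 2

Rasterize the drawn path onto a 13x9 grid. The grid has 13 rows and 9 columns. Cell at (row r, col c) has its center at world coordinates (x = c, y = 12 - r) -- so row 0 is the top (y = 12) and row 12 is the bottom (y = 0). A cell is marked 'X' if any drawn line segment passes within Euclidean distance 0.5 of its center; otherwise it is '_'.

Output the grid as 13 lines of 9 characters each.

Answer: _________
_________
_XXX_____
_X_______
_X_______
_X_______
_X_______
_X_______
_X_______
_X_______
_X_______
_X_______
_________

Derivation:
Segment 0: (3,10) -> (1,10)
Segment 1: (1,10) -> (1,5)
Segment 2: (1,5) -> (1,4)
Segment 3: (1,4) -> (1,3)
Segment 4: (1,3) -> (1,1)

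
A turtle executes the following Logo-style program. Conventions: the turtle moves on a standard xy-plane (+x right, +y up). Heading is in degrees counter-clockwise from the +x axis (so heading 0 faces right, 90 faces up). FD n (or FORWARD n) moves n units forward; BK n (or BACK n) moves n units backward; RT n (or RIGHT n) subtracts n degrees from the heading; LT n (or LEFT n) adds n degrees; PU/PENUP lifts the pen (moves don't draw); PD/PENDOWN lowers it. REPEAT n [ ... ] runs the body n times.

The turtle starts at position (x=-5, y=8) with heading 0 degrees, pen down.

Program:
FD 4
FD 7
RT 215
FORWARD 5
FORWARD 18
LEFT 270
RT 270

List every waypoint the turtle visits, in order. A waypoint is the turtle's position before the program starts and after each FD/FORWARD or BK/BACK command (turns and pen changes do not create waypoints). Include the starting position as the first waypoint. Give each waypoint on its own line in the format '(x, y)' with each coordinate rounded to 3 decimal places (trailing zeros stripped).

Answer: (-5, 8)
(-1, 8)
(6, 8)
(1.904, 10.868)
(-12.84, 21.192)

Derivation:
Executing turtle program step by step:
Start: pos=(-5,8), heading=0, pen down
FD 4: (-5,8) -> (-1,8) [heading=0, draw]
FD 7: (-1,8) -> (6,8) [heading=0, draw]
RT 215: heading 0 -> 145
FD 5: (6,8) -> (1.904,10.868) [heading=145, draw]
FD 18: (1.904,10.868) -> (-12.84,21.192) [heading=145, draw]
LT 270: heading 145 -> 55
RT 270: heading 55 -> 145
Final: pos=(-12.84,21.192), heading=145, 4 segment(s) drawn
Waypoints (5 total):
(-5, 8)
(-1, 8)
(6, 8)
(1.904, 10.868)
(-12.84, 21.192)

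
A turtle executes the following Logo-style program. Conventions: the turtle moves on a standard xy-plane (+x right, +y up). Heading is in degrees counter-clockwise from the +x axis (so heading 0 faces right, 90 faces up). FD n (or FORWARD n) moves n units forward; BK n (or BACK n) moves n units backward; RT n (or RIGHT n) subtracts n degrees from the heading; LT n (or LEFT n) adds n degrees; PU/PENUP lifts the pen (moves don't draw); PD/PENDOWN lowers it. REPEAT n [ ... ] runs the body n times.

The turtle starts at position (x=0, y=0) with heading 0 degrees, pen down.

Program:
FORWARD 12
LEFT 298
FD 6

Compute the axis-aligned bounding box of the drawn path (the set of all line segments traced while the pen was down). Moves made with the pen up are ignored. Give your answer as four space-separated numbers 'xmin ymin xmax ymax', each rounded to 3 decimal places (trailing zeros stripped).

Answer: 0 -5.298 14.817 0

Derivation:
Executing turtle program step by step:
Start: pos=(0,0), heading=0, pen down
FD 12: (0,0) -> (12,0) [heading=0, draw]
LT 298: heading 0 -> 298
FD 6: (12,0) -> (14.817,-5.298) [heading=298, draw]
Final: pos=(14.817,-5.298), heading=298, 2 segment(s) drawn

Segment endpoints: x in {0, 12, 14.817}, y in {-5.298, 0}
xmin=0, ymin=-5.298, xmax=14.817, ymax=0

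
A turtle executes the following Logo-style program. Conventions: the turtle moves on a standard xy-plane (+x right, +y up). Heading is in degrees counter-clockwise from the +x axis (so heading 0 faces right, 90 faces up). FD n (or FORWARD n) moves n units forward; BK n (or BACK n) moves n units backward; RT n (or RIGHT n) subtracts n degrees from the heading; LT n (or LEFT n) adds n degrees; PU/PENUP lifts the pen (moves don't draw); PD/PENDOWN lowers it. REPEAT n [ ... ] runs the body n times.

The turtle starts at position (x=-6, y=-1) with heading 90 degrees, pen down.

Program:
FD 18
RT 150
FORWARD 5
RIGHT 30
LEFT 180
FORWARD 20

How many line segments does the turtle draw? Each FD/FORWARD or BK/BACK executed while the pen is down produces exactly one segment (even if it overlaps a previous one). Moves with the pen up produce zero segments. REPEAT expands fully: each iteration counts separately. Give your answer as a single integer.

Executing turtle program step by step:
Start: pos=(-6,-1), heading=90, pen down
FD 18: (-6,-1) -> (-6,17) [heading=90, draw]
RT 150: heading 90 -> 300
FD 5: (-6,17) -> (-3.5,12.67) [heading=300, draw]
RT 30: heading 300 -> 270
LT 180: heading 270 -> 90
FD 20: (-3.5,12.67) -> (-3.5,32.67) [heading=90, draw]
Final: pos=(-3.5,32.67), heading=90, 3 segment(s) drawn
Segments drawn: 3

Answer: 3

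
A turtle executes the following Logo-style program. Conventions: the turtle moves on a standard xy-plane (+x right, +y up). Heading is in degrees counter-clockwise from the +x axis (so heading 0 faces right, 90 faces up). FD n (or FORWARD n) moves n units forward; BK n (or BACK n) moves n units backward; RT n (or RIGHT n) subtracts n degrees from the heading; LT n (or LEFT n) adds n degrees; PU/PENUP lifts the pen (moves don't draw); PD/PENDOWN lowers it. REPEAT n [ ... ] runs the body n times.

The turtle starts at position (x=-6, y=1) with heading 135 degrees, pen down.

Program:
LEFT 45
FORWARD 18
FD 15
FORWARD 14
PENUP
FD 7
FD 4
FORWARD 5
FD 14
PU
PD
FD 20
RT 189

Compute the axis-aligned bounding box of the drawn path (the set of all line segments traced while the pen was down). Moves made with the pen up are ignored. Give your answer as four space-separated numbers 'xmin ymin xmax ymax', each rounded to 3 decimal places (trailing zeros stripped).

Executing turtle program step by step:
Start: pos=(-6,1), heading=135, pen down
LT 45: heading 135 -> 180
FD 18: (-6,1) -> (-24,1) [heading=180, draw]
FD 15: (-24,1) -> (-39,1) [heading=180, draw]
FD 14: (-39,1) -> (-53,1) [heading=180, draw]
PU: pen up
FD 7: (-53,1) -> (-60,1) [heading=180, move]
FD 4: (-60,1) -> (-64,1) [heading=180, move]
FD 5: (-64,1) -> (-69,1) [heading=180, move]
FD 14: (-69,1) -> (-83,1) [heading=180, move]
PU: pen up
PD: pen down
FD 20: (-83,1) -> (-103,1) [heading=180, draw]
RT 189: heading 180 -> 351
Final: pos=(-103,1), heading=351, 4 segment(s) drawn

Segment endpoints: x in {-103, -83, -53, -39, -24, -6}, y in {1, 1, 1, 1, 1, 1}
xmin=-103, ymin=1, xmax=-6, ymax=1

Answer: -103 1 -6 1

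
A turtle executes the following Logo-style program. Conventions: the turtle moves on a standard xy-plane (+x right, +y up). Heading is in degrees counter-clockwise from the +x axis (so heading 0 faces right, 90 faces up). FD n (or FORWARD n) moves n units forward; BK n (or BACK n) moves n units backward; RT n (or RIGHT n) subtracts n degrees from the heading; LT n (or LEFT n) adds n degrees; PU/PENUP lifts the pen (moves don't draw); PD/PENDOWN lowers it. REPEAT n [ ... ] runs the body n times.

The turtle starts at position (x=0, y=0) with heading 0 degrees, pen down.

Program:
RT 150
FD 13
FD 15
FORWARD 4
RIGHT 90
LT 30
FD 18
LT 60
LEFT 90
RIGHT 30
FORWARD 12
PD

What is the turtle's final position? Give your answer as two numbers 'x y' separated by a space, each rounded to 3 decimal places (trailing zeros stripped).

Answer: -43.301 -19

Derivation:
Executing turtle program step by step:
Start: pos=(0,0), heading=0, pen down
RT 150: heading 0 -> 210
FD 13: (0,0) -> (-11.258,-6.5) [heading=210, draw]
FD 15: (-11.258,-6.5) -> (-24.249,-14) [heading=210, draw]
FD 4: (-24.249,-14) -> (-27.713,-16) [heading=210, draw]
RT 90: heading 210 -> 120
LT 30: heading 120 -> 150
FD 18: (-27.713,-16) -> (-43.301,-7) [heading=150, draw]
LT 60: heading 150 -> 210
LT 90: heading 210 -> 300
RT 30: heading 300 -> 270
FD 12: (-43.301,-7) -> (-43.301,-19) [heading=270, draw]
PD: pen down
Final: pos=(-43.301,-19), heading=270, 5 segment(s) drawn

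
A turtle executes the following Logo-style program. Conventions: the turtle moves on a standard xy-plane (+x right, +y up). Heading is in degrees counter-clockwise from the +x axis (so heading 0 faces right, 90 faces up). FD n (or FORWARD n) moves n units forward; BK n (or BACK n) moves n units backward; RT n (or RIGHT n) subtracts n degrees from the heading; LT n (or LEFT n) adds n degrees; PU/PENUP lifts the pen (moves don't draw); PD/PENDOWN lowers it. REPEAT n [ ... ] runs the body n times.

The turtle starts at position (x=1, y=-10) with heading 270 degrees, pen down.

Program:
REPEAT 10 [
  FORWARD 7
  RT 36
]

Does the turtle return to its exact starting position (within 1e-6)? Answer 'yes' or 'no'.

Answer: yes

Derivation:
Executing turtle program step by step:
Start: pos=(1,-10), heading=270, pen down
REPEAT 10 [
  -- iteration 1/10 --
  FD 7: (1,-10) -> (1,-17) [heading=270, draw]
  RT 36: heading 270 -> 234
  -- iteration 2/10 --
  FD 7: (1,-17) -> (-3.114,-22.663) [heading=234, draw]
  RT 36: heading 234 -> 198
  -- iteration 3/10 --
  FD 7: (-3.114,-22.663) -> (-9.772,-24.826) [heading=198, draw]
  RT 36: heading 198 -> 162
  -- iteration 4/10 --
  FD 7: (-9.772,-24.826) -> (-16.429,-22.663) [heading=162, draw]
  RT 36: heading 162 -> 126
  -- iteration 5/10 --
  FD 7: (-16.429,-22.663) -> (-20.544,-17) [heading=126, draw]
  RT 36: heading 126 -> 90
  -- iteration 6/10 --
  FD 7: (-20.544,-17) -> (-20.544,-10) [heading=90, draw]
  RT 36: heading 90 -> 54
  -- iteration 7/10 --
  FD 7: (-20.544,-10) -> (-16.429,-4.337) [heading=54, draw]
  RT 36: heading 54 -> 18
  -- iteration 8/10 --
  FD 7: (-16.429,-4.337) -> (-9.772,-2.174) [heading=18, draw]
  RT 36: heading 18 -> 342
  -- iteration 9/10 --
  FD 7: (-9.772,-2.174) -> (-3.114,-4.337) [heading=342, draw]
  RT 36: heading 342 -> 306
  -- iteration 10/10 --
  FD 7: (-3.114,-4.337) -> (1,-10) [heading=306, draw]
  RT 36: heading 306 -> 270
]
Final: pos=(1,-10), heading=270, 10 segment(s) drawn

Start position: (1, -10)
Final position: (1, -10)
Distance = 0; < 1e-6 -> CLOSED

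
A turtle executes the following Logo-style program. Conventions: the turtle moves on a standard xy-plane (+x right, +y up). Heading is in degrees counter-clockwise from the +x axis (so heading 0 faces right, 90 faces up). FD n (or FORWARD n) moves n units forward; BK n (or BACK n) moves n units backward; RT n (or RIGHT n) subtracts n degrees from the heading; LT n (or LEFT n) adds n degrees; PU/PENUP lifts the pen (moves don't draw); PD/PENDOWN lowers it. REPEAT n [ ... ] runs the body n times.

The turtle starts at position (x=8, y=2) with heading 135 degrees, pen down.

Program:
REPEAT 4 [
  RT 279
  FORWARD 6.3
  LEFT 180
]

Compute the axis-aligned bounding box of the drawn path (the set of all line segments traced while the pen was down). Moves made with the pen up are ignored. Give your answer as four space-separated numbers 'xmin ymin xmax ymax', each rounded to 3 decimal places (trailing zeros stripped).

Executing turtle program step by step:
Start: pos=(8,2), heading=135, pen down
REPEAT 4 [
  -- iteration 1/4 --
  RT 279: heading 135 -> 216
  FD 6.3: (8,2) -> (2.903,-1.703) [heading=216, draw]
  LT 180: heading 216 -> 36
  -- iteration 2/4 --
  RT 279: heading 36 -> 117
  FD 6.3: (2.903,-1.703) -> (0.043,3.91) [heading=117, draw]
  LT 180: heading 117 -> 297
  -- iteration 3/4 --
  RT 279: heading 297 -> 18
  FD 6.3: (0.043,3.91) -> (6.035,5.857) [heading=18, draw]
  LT 180: heading 18 -> 198
  -- iteration 4/4 --
  RT 279: heading 198 -> 279
  FD 6.3: (6.035,5.857) -> (7.02,-0.365) [heading=279, draw]
  LT 180: heading 279 -> 99
]
Final: pos=(7.02,-0.365), heading=99, 4 segment(s) drawn

Segment endpoints: x in {0.043, 2.903, 6.035, 7.02, 8}, y in {-1.703, -0.365, 2, 3.91, 5.857}
xmin=0.043, ymin=-1.703, xmax=8, ymax=5.857

Answer: 0.043 -1.703 8 5.857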